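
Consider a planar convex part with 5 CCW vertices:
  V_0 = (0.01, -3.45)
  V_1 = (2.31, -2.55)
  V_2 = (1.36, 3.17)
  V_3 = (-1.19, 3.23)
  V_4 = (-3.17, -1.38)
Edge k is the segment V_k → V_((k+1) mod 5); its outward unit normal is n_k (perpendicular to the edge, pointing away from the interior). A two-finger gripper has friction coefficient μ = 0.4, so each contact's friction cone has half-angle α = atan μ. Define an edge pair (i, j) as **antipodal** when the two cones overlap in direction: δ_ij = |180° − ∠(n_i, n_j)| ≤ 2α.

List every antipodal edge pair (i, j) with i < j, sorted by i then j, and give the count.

α = atan 0.4 = 21.80°;  2α = 43.60°
n_0 = (+0.3644, -0.9312)
n_1 = (+0.9865, +0.1638)
n_2 = (+0.0235, +0.9997)
n_3 = (-0.9188, +0.3946)
n_4 = (-0.5455, -0.8381)
  (0,1): δ = 101.94°  ·
  (0,2): δ = 22.72°  ✓
  (0,3): δ = 45.39°  ·
  (0,4): δ = 125.57°  ·
  (1,2): δ = 100.78°  ·
  (1,3): δ = 32.67°  ✓
  (1,4): δ = 47.51°  ·
  (2,3): δ = 111.90°  ·
  (2,4): δ = 31.71°  ✓
  (3,4): δ = 99.82°  ·
antipodal pairs: 3

count = 3; pairs: (0,2), (1,3), (2,4)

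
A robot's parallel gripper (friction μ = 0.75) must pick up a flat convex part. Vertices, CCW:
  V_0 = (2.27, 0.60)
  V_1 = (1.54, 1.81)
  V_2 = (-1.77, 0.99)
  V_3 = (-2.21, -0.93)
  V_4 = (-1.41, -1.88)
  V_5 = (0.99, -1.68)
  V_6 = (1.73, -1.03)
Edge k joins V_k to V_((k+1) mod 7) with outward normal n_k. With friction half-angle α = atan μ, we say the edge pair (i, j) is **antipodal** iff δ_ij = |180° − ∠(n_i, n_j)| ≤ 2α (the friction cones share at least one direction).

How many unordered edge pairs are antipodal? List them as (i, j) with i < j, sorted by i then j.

count = 11; pairs: (0,2), (0,3), (0,4), (1,3), (1,4), (1,5), (1,6), (2,4), (2,5), (2,6), (3,6)

α = atan 0.75 = 36.87°;  2α = 73.74°
n_0 = (+0.8562, +0.5166)
n_1 = (-0.2405, +0.9707)
n_2 = (-0.9747, +0.2234)
n_3 = (-0.7649, -0.6441)
n_4 = (+0.0830, -0.9965)
n_5 = (+0.6599, -0.7513)
n_6 = (+0.9493, -0.3145)
  (0,1): δ = 107.19°  ·
  (0,2): δ = 44.01°  ✓
  (0,3): δ = 9.00°  ✓
  (0,4): δ = 63.66°  ✓
  (0,5): δ = 100.19°  ·
  (0,6): δ = 130.57°  ·
  (1,2): δ = 116.82°  ·
  (1,3): δ = 63.81°  ✓
  (1,4): δ = 9.15°  ✓
  (1,5): δ = 27.38°  ✓
  (1,6): δ = 57.76°  ✓
  (2,3): δ = 126.99°  ·
  (2,4): δ = 72.33°  ✓
  (2,5): δ = 35.80°  ✓
  (2,6): δ = 5.42°  ✓
  (3,4): δ = 125.34°  ·
  (3,5): δ = 88.81°  ·
  (3,6): δ = 58.43°  ✓
  (4,5): δ = 143.47°  ·
  (4,6): δ = 113.09°  ·
  (5,6): δ = 149.62°  ·
antipodal pairs: 11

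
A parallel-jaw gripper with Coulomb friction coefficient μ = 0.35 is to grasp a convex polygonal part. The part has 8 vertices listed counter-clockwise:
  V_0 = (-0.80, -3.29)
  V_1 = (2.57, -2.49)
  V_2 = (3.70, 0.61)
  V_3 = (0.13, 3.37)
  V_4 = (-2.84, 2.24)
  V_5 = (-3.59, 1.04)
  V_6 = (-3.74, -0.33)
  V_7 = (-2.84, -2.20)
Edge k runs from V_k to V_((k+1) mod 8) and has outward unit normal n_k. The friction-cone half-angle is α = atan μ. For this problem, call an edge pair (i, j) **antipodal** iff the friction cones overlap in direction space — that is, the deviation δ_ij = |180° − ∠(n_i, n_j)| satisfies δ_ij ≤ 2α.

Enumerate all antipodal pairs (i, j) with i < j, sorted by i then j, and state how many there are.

count = 5; pairs: (0,3), (1,4), (1,5), (2,6), (2,7)

α = atan 0.35 = 19.29°;  2α = 38.58°
n_0 = (+0.2310, -0.9730)
n_1 = (+0.9395, -0.3425)
n_2 = (+0.6116, +0.7911)
n_3 = (-0.3556, +0.9346)
n_4 = (-0.8480, +0.5300)
n_5 = (-0.9941, +0.1088)
n_6 = (-0.9011, -0.4337)
n_7 = (-0.4713, -0.8820)
  (0,1): δ = 123.38°  ·
  (0,2): δ = 51.06°  ·
  (0,3): δ = 7.48°  ✓
  (0,4): δ = 44.64°  ·
  (0,5): δ = 70.40°  ·
  (0,6): δ = 102.35°  ·
  (0,7): δ = 138.53°  ·
  (1,2): δ = 107.68°  ·
  (1,3): δ = 49.14°  ·
  (1,4): δ = 11.98°  ✓
  (1,5): δ = 13.78°  ✓
  (1,6): δ = 45.73°  ·
  (1,7): δ = 81.91°  ·
  (2,3): δ = 121.46°  ·
  (2,4): δ = 84.30°  ·
  (2,5): δ = 58.54°  ·
  (2,6): δ = 26.59°  ✓
  (2,7): δ = 9.59°  ✓
  (3,4): δ = 142.84°  ·
  (3,5): δ = 117.08°  ·
  (3,6): δ = 85.13°  ·
  (3,7): δ = 48.95°  ·
  (4,5): δ = 154.24°  ·
  (4,6): δ = 122.29°  ·
  (4,7): δ = 86.11°  ·
  (5,6): δ = 148.05°  ·
  (5,7): δ = 111.87°  ·
  (6,7): δ = 143.82°  ·
antipodal pairs: 5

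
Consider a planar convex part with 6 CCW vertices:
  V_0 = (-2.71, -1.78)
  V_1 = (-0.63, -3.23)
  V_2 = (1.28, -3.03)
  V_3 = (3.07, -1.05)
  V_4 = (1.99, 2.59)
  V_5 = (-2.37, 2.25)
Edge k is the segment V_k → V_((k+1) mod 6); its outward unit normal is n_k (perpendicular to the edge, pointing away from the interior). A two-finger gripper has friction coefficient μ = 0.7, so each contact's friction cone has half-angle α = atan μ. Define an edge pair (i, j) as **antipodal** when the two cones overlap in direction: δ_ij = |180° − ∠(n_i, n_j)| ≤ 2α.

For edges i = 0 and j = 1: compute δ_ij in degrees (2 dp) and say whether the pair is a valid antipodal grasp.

α = atan 0.7 = 34.99°;  2α = 69.98°
edge 0: e_0 = (+2.08, -1.45);  n_0 = (-0.5719, -0.8203)
edge 1: e_1 = (+1.91, +0.20);  n_1 = (+0.1041, -0.9946)
∠(n_0, n_1) = 40.86°
δ = |180° − 40.86°| = 139.14°
139.14° > 2α = 69.98°  →  invalid

δ = 139.14°, invalid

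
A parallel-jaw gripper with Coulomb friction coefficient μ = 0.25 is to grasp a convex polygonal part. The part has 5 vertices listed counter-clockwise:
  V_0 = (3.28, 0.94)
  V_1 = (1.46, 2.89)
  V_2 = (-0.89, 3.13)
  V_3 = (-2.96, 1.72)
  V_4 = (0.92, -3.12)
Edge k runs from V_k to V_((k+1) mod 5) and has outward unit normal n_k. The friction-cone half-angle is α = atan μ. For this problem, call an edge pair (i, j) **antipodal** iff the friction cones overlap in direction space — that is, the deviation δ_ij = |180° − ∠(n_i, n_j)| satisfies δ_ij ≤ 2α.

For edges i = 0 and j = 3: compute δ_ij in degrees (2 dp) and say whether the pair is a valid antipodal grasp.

δ = 4.31°, valid

α = atan 0.25 = 14.04°;  2α = 28.07°
edge 0: e_0 = (-1.82, +1.95);  n_0 = (+0.7311, +0.6823)
edge 3: e_3 = (+3.88, -4.84);  n_3 = (-0.7802, -0.6255)
∠(n_0, n_3) = 175.69°
δ = |180° − 175.69°| = 4.31°
4.31° ≤ 2α = 28.07°  →  valid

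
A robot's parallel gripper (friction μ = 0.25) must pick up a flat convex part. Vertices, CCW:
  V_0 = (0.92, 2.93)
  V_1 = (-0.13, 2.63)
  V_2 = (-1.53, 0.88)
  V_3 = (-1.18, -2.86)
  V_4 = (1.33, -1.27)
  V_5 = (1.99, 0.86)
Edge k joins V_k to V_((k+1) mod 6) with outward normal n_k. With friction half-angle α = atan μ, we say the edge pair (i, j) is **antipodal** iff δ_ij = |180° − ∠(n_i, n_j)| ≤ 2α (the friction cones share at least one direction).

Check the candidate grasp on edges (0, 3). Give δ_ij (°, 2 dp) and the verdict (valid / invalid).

δ = 16.41°, valid

α = atan 0.25 = 14.04°;  2α = 28.07°
edge 0: e_0 = (-1.05, -0.30);  n_0 = (-0.2747, +0.9615)
edge 3: e_3 = (+2.51, +1.59);  n_3 = (+0.5351, -0.8448)
∠(n_0, n_3) = 163.59°
δ = |180° − 163.59°| = 16.41°
16.41° ≤ 2α = 28.07°  →  valid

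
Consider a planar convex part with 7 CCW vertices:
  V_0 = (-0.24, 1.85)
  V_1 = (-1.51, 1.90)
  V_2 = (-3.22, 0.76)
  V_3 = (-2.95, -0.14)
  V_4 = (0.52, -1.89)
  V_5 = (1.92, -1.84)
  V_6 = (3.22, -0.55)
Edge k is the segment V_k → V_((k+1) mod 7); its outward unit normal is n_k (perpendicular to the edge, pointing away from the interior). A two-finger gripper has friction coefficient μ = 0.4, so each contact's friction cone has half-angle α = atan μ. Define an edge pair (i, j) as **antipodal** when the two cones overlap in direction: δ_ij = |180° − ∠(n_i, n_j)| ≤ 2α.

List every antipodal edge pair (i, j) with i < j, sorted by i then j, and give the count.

α = atan 0.4 = 21.80°;  2α = 43.60°
n_0 = (+0.0393, +0.9992)
n_1 = (-0.5547, +0.8321)
n_2 = (-0.9578, -0.2873)
n_3 = (-0.4503, -0.8929)
n_4 = (+0.0357, -0.9994)
n_5 = (+0.7044, -0.7098)
n_6 = (+0.5700, +0.8217)
  (0,1): δ = 144.06°  ·
  (0,2): δ = 71.05°  ·
  (0,3): δ = 24.51°  ✓
  (0,4): δ = 4.30°  ✓
  (0,5): δ = 47.03°  ·
  (0,6): δ = 147.51°  ·
  (1,2): δ = 106.99°  ·
  (1,3): δ = 60.45°  ·
  (1,4): δ = 31.64°  ✓
  (1,5): δ = 11.09°  ✓
  (1,6): δ = 111.56°  ·
  (2,3): δ = 133.46°  ·
  (2,4): δ = 104.65°  ·
  (2,5): δ = 61.92°  ·
  (2,6): δ = 38.55°  ✓
  (3,4): δ = 151.19°  ·
  (3,5): δ = 108.46°  ·
  (3,6): δ = 7.98°  ✓
  (4,5): δ = 137.27°  ·
  (4,6): δ = 36.79°  ✓
  (5,6): δ = 79.53°  ·
antipodal pairs: 7

count = 7; pairs: (0,3), (0,4), (1,4), (1,5), (2,6), (3,6), (4,6)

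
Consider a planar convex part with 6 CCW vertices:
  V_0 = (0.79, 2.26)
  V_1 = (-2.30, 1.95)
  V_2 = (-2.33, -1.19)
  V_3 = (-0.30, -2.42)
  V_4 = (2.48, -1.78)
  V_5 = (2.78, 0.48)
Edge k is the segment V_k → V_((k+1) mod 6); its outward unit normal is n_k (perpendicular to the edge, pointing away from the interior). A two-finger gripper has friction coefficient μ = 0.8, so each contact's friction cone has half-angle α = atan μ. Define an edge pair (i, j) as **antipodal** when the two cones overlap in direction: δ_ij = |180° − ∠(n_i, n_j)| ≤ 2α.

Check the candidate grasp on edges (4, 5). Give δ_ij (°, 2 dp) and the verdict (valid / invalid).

α = atan 0.8 = 38.66°;  2α = 77.32°
edge 4: e_4 = (+0.30, +2.26);  n_4 = (+0.9913, -0.1316)
edge 5: e_5 = (-1.99, +1.78);  n_5 = (+0.6667, +0.7453)
∠(n_4, n_5) = 55.75°
δ = |180° − 55.75°| = 124.25°
124.25° > 2α = 77.32°  →  invalid

δ = 124.25°, invalid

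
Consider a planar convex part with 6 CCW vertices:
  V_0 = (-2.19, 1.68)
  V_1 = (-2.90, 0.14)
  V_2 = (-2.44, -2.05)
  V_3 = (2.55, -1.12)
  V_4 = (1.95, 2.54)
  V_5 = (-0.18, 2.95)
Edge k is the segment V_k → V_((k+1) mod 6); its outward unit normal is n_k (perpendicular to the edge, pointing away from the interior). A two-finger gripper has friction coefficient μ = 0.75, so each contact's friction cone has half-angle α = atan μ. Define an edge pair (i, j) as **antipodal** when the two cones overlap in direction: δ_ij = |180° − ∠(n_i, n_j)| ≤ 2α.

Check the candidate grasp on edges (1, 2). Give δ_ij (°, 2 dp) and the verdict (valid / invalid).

α = atan 0.75 = 36.87°;  2α = 73.74°
edge 1: e_1 = (+0.46, -2.19);  n_1 = (-0.9786, -0.2056)
edge 2: e_2 = (+4.99, +0.93);  n_2 = (+0.1832, -0.9831)
∠(n_1, n_2) = 88.69°
δ = |180° − 88.69°| = 91.31°
91.31° > 2α = 73.74°  →  invalid

δ = 91.31°, invalid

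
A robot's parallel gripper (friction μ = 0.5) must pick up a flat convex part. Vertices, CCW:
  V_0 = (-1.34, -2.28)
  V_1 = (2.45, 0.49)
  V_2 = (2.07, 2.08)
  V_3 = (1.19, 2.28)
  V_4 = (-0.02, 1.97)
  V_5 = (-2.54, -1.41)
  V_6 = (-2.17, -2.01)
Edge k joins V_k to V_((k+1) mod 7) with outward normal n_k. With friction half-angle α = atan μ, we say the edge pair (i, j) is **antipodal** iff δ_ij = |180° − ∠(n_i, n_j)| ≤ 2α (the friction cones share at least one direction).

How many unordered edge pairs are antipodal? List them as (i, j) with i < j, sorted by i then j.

α = atan 0.5 = 26.57°;  2α = 53.13°
n_0 = (+0.5901, -0.8074)
n_1 = (+0.9726, +0.2324)
n_2 = (+0.2216, +0.9751)
n_3 = (-0.2482, +0.9687)
n_4 = (-0.8017, +0.5977)
n_5 = (-0.8512, -0.5249)
n_6 = (-0.3093, -0.9509)
  (0,1): δ = 112.72°  ·
  (0,2): δ = 48.97°  ✓
  (0,3): δ = 21.79°  ✓
  (0,4): δ = 17.13°  ✓
  (0,5): δ = 85.50°  ·
  (0,6): δ = 125.82°  ·
  (1,2): δ = 116.25°  ·
  (1,3): δ = 89.07°  ·
  (1,4): δ = 50.15°  ✓
  (1,5): δ = 18.22°  ✓
  (1,6): δ = 58.54°  ·
  (2,3): δ = 152.83°  ·
  (2,4): δ = 113.90°  ·
  (2,5): δ = 45.53°  ✓
  (2,6): δ = 5.22°  ✓
  (3,4): δ = 141.08°  ·
  (3,5): δ = 72.71°  ·
  (3,6): δ = 32.39°  ✓
  (4,5): δ = 111.63°  ·
  (4,6): δ = 71.31°  ·
  (5,6): δ = 139.68°  ·
antipodal pairs: 8

count = 8; pairs: (0,2), (0,3), (0,4), (1,4), (1,5), (2,5), (2,6), (3,6)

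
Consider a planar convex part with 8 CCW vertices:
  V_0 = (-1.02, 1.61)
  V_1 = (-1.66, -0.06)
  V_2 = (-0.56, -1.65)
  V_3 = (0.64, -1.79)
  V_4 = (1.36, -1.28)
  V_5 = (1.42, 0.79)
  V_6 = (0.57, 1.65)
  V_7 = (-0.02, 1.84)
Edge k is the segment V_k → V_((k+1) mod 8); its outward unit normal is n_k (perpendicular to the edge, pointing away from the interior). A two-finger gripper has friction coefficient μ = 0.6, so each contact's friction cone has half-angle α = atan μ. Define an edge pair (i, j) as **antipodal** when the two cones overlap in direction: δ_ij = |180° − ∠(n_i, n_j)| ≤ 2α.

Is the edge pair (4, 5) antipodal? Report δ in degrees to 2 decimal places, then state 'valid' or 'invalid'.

δ = 133.67°, invalid

α = atan 0.6 = 30.96°;  2α = 61.93°
edge 4: e_4 = (+0.06, +2.07);  n_4 = (+0.9996, -0.0290)
edge 5: e_5 = (-0.85, +0.86);  n_5 = (+0.7112, +0.7030)
∠(n_4, n_5) = 46.33°
δ = |180° − 46.33°| = 133.67°
133.67° > 2α = 61.93°  →  invalid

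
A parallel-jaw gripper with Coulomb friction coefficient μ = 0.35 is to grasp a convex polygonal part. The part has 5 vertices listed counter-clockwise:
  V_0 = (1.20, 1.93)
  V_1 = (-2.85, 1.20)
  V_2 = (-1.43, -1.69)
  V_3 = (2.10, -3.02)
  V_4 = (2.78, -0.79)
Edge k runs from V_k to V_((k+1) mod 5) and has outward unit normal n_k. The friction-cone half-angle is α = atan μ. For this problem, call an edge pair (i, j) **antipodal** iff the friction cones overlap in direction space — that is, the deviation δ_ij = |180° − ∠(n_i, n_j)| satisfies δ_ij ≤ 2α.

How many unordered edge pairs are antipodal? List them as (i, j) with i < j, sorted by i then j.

count = 2; pairs: (0,2), (1,4)

α = atan 0.35 = 19.29°;  2α = 38.58°
n_0 = (-0.1774, +0.9841)
n_1 = (-0.8975, -0.4410)
n_2 = (-0.3526, -0.9358)
n_3 = (+0.9565, -0.2917)
n_4 = (+0.8647, +0.5023)
  (0,1): δ = 74.05°  ·
  (0,2): δ = 30.86°  ✓
  (0,3): δ = 62.82°  ·
  (0,4): δ = 109.93°  ·
  (1,2): δ = 136.81°  ·
  (1,3): δ = 43.13°  ·
  (1,4): δ = 3.98°  ✓
  (2,3): δ = 86.31°  ·
  (2,4): δ = 39.20°  ·
  (3,4): δ = 132.89°  ·
antipodal pairs: 2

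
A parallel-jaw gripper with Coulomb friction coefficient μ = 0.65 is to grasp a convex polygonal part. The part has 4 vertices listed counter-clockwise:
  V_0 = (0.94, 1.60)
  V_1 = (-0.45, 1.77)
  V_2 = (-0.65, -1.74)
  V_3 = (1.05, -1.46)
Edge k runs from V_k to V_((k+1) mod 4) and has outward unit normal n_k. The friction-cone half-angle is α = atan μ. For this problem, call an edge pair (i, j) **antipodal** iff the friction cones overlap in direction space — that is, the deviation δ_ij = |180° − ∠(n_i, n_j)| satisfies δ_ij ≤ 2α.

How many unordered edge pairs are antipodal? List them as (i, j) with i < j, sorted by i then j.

count = 2; pairs: (0,2), (1,3)

α = atan 0.65 = 33.02°;  2α = 66.05°
n_0 = (+0.1214, +0.9926)
n_1 = (-0.9984, +0.0569)
n_2 = (+0.1625, -0.9867)
n_3 = (+0.9994, +0.0359)
  (0,1): δ = 86.29°  ·
  (0,2): δ = 16.33°  ✓
  (0,3): δ = 99.03°  ·
  (1,2): δ = 77.39°  ·
  (1,3): δ = 5.32°  ✓
  (2,3): δ = 97.29°  ·
antipodal pairs: 2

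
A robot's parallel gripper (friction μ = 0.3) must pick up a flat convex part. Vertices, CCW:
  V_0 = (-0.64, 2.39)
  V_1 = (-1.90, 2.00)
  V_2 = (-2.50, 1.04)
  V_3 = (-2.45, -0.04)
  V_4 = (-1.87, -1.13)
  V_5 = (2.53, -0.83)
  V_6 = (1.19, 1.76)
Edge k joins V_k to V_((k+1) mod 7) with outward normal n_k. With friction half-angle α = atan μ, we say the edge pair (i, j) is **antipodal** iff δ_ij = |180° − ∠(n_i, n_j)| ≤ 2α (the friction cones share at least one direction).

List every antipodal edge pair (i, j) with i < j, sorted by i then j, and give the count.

α = atan 0.3 = 16.70°;  2α = 33.40°
n_0 = (-0.2957, +0.9553)
n_1 = (-0.8480, +0.5300)
n_2 = (-0.9989, -0.0462)
n_3 = (-0.8828, -0.4697)
n_4 = (+0.0680, -0.9977)
n_5 = (+0.8882, +0.4595)
n_6 = (+0.3255, +0.9455)
  (0,1): δ = 139.20°  ·
  (0,2): δ = 104.55°  ·
  (0,3): δ = 79.18°  ·
  (0,4): δ = 13.30°  ✓
  (0,5): δ = 100.16°  ·
  (0,6): δ = 143.80°  ·
  (1,2): δ = 145.34°  ·
  (1,3): δ = 119.98°  ·
  (1,4): δ = 54.09°  ·
  (1,5): δ = 59.36°  ·
  (1,6): δ = 103.01°  ·
  (2,3): δ = 154.63°  ·
  (2,4): δ = 88.75°  ·
  (2,5): δ = 24.71°  ✓
  (2,6): δ = 68.35°  ·
  (3,4): δ = 114.12°  ·
  (3,5): δ = 0.66°  ✓
  (3,6): δ = 42.99°  ·
  (4,5): δ = 66.54°  ·
  (4,6): δ = 22.90°  ✓
  (5,6): δ = 136.35°  ·
antipodal pairs: 4

count = 4; pairs: (0,4), (2,5), (3,5), (4,6)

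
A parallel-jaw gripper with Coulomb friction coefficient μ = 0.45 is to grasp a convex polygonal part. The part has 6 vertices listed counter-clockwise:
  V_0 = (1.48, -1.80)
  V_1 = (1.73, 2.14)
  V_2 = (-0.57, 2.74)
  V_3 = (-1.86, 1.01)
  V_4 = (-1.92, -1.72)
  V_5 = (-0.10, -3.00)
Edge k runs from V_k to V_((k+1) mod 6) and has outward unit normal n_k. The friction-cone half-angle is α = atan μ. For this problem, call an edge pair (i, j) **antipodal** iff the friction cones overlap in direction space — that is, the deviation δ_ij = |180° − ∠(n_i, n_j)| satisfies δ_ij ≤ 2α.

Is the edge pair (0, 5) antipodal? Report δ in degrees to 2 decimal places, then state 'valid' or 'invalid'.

δ = 130.85°, invalid

α = atan 0.45 = 24.23°;  2α = 48.46°
edge 0: e_0 = (+0.25, +3.94);  n_0 = (+0.9980, -0.0633)
edge 5: e_5 = (+1.58, +1.20);  n_5 = (+0.6048, -0.7964)
∠(n_0, n_5) = 49.15°
δ = |180° − 49.15°| = 130.85°
130.85° > 2α = 48.46°  →  invalid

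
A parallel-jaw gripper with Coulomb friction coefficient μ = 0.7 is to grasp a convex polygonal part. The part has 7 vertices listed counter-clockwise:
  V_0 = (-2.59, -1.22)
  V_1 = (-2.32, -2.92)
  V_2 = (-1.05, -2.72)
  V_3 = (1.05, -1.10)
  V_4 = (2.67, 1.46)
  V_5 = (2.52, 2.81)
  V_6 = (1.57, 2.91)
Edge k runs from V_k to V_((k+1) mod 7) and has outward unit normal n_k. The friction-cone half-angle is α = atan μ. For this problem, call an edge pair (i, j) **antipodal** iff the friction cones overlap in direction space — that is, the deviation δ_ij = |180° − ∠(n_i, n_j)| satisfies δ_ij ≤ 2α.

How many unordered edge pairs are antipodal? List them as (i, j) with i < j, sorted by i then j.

count = 10; pairs: (0,2), (0,3), (0,4), (1,5), (1,6), (2,5), (2,6), (3,5), (3,6), (4,6)

α = atan 0.7 = 34.99°;  2α = 69.98°
n_0 = (-0.9876, -0.1569)
n_1 = (+0.1556, -0.9878)
n_2 = (+0.6108, -0.7918)
n_3 = (+0.8450, -0.5347)
n_4 = (+0.9939, +0.1104)
n_5 = (+0.1047, +0.9945)
n_6 = (-0.7045, +0.7097)
  (0,1): δ = 90.08°  ·
  (0,2): δ = 61.38°  ✓
  (0,3): δ = 41.35°  ✓
  (0,4): δ = 2.68°  ✓
  (0,5): δ = 74.97°  ·
  (0,6): δ = 125.77°  ·
  (1,2): δ = 151.30°  ·
  (1,3): δ = 131.28°  ·
  (1,4): δ = 92.61°  ·
  (1,5): δ = 14.96°  ✓
  (1,6): δ = 35.84°  ✓
  (2,3): δ = 159.97°  ·
  (2,4): δ = 121.31°  ·
  (2,5): δ = 43.66°  ✓
  (2,6): δ = 7.15°  ✓
  (3,4): δ = 141.33°  ·
  (3,5): δ = 63.68°  ✓
  (3,6): δ = 12.88°  ✓
  (4,5): δ = 102.35°  ·
  (4,6): δ = 51.55°  ✓
  (5,6): δ = 129.20°  ·
antipodal pairs: 10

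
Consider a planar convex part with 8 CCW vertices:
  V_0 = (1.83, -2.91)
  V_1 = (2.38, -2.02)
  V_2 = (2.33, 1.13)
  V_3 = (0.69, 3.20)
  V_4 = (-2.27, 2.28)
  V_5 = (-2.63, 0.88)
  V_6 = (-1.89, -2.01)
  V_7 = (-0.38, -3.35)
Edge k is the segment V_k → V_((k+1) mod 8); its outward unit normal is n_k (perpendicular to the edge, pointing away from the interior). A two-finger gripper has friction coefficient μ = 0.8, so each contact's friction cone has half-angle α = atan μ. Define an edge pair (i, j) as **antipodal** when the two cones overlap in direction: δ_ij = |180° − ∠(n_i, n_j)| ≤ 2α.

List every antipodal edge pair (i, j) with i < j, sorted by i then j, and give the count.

count = 14; pairs: (0,3), (0,4), (0,5), (1,3), (1,4), (1,5), (1,6), (2,4), (2,5), (2,6), (2,7), (3,6), (3,7), (4,7)

α = atan 0.8 = 38.66°;  2α = 77.32°
n_0 = (+0.8507, -0.5257)
n_1 = (+0.9999, +0.0159)
n_2 = (+0.7838, +0.6210)
n_3 = (-0.2968, +0.9549)
n_4 = (-0.9685, +0.2490)
n_5 = (-0.9687, -0.2481)
n_6 = (-0.6637, -0.7480)
n_7 = (+0.1953, -0.9808)
  (0,1): δ = 147.38°  ·
  (0,2): δ = 109.90°  ·
  (0,3): δ = 41.02°  ✓
  (0,4): δ = 17.29°  ✓
  (0,5): δ = 46.08°  ✓
  (0,6): δ = 80.13°  ·
  (0,7): δ = 132.98°  ·
  (1,2): δ = 142.52°  ·
  (1,3): δ = 73.64°  ✓
  (1,4): δ = 15.33°  ✓
  (1,5): δ = 13.45°  ✓
  (1,6): δ = 47.50°  ✓
  (1,7): δ = 100.35°  ·
  (2,3): δ = 111.12°  ·
  (2,4): δ = 52.81°  ✓
  (2,5): δ = 24.03°  ✓
  (2,6): δ = 10.02°  ✓
  (2,7): δ = 62.87°  ✓
  (3,4): δ = 121.69°  ·
  (3,5): δ = 92.90°  ·
  (3,6): δ = 58.85°  ✓
  (3,7): δ = 6.01°  ✓
  (4,5): δ = 151.22°  ·
  (4,6): δ = 117.17°  ·
  (4,7): δ = 64.32°  ✓
  (5,6): δ = 145.95°  ·
  (5,7): δ = 93.10°  ·
  (6,7): δ = 127.15°  ·
antipodal pairs: 14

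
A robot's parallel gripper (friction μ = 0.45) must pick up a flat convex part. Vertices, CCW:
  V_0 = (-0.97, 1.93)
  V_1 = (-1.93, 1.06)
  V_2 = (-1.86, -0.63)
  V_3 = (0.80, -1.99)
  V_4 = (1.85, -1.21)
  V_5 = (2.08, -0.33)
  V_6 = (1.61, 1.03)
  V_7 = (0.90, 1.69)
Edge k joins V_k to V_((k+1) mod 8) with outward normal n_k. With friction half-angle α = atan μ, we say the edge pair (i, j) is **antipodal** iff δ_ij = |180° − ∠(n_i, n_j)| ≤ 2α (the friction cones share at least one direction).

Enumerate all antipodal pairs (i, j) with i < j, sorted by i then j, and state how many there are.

α = atan 0.45 = 24.23°;  2α = 48.46°
n_0 = (-0.6715, +0.7410)
n_1 = (-0.9991, -0.0414)
n_2 = (-0.4552, -0.8904)
n_3 = (+0.5963, -0.8027)
n_4 = (+0.9675, -0.2529)
n_5 = (+0.9452, +0.3266)
n_6 = (+0.6808, +0.7324)
n_7 = (+0.1273, +0.9919)
  (0,1): δ = 129.81°  ·
  (0,2): δ = 69.26°  ·
  (0,3): δ = 5.58°  ✓
  (0,4): δ = 33.17°  ✓
  (0,5): δ = 66.88°  ·
  (0,6): δ = 94.91°  ·
  (0,7): δ = 130.50°  ·
  (1,2): δ = 119.45°  ·
  (1,3): δ = 55.76°  ·
  (1,4): δ = 17.02°  ✓
  (1,5): δ = 16.69°  ✓
  (1,6): δ = 44.72°  ✓
  (1,7): δ = 80.31°  ·
  (2,3): δ = 116.31°  ·
  (2,4): δ = 77.57°  ·
  (2,5): δ = 43.86°  ✓
  (2,6): δ = 15.83°  ✓
  (2,7): δ = 19.77°  ✓
  (3,4): δ = 141.25°  ·
  (3,5): δ = 107.54°  ·
  (3,6): δ = 79.52°  ·
  (3,7): δ = 43.92°  ✓
  (4,5): δ = 146.29°  ·
  (4,6): δ = 118.26°  ·
  (4,7): δ = 82.67°  ·
  (5,6): δ = 151.97°  ·
  (5,7): δ = 116.38°  ·
  (6,7): δ = 144.40°  ·
antipodal pairs: 9

count = 9; pairs: (0,3), (0,4), (1,4), (1,5), (1,6), (2,5), (2,6), (2,7), (3,7)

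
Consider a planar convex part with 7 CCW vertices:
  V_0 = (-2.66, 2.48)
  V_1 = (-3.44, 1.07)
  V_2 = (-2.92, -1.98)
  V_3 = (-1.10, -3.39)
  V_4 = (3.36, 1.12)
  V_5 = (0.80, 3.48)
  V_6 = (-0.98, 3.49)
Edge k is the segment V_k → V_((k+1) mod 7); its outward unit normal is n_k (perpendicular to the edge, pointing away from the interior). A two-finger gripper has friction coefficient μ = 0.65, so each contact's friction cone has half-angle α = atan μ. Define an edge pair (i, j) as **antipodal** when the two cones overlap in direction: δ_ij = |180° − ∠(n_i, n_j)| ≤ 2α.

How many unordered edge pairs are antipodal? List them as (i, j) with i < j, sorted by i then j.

count = 7; pairs: (0,3), (1,3), (1,4), (2,4), (2,5), (3,5), (3,6)

α = atan 0.65 = 33.02°;  2α = 66.05°
n_0 = (-0.8750, +0.4841)
n_1 = (-0.9858, -0.1681)
n_2 = (-0.6124, -0.7905)
n_3 = (+0.7110, -0.7032)
n_4 = (+0.6778, +0.7352)
n_5 = (+0.0056, +1.0000)
n_6 = (-0.5152, +0.8570)
  (0,1): δ = 141.37°  ·
  (0,2): δ = 98.81°  ·
  (0,3): δ = 15.73°  ✓
  (0,4): δ = 76.28°  ·
  (0,5): δ = 118.63°  ·
  (0,6): δ = 149.96°  ·
  (1,2): δ = 137.44°  ·
  (1,3): δ = 54.36°  ✓
  (1,4): δ = 37.65°  ✓
  (1,5): δ = 80.00°  ·
  (1,6): δ = 111.34°  ·
  (2,3): δ = 96.91°  ·
  (2,4): δ = 4.91°  ✓
  (2,5): δ = 37.44°  ✓
  (2,6): δ = 68.78°  ·
  (3,4): δ = 87.99°  ·
  (3,5): δ = 45.64°  ✓
  (3,6): δ = 14.31°  ✓
  (4,5): δ = 137.65°  ·
  (4,6): δ = 106.31°  ·
  (5,6): δ = 148.66°  ·
antipodal pairs: 7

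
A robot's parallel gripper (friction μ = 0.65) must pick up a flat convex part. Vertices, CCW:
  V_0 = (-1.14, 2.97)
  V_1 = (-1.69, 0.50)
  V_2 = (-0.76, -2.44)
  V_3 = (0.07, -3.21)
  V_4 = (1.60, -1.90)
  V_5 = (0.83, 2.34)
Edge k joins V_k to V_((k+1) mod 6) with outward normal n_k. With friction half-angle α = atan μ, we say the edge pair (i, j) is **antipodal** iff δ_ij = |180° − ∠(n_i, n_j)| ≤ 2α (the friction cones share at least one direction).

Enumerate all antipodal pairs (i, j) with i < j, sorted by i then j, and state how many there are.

count = 7; pairs: (0,3), (0,4), (1,4), (1,5), (2,4), (2,5), (3,5)

α = atan 0.65 = 33.02°;  2α = 66.05°
n_0 = (-0.9761, +0.2173)
n_1 = (-0.9534, -0.3016)
n_2 = (-0.6801, -0.7331)
n_3 = (+0.6504, -0.7596)
n_4 = (+0.9839, +0.1787)
n_5 = (+0.3046, +0.9525)
  (0,1): δ = 149.89°  ·
  (0,2): δ = 120.30°  ·
  (0,3): δ = 36.88°  ✓
  (0,4): δ = 22.85°  ✓
  (0,5): δ = 84.82°  ·
  (1,2): δ = 150.41°  ·
  (1,3): δ = 66.98°  ·
  (1,4): δ = 7.26°  ✓
  (1,5): δ = 54.71°  ✓
  (2,3): δ = 96.58°  ·
  (2,4): δ = 36.85°  ✓
  (2,5): δ = 25.12°  ✓
  (3,4): δ = 120.28°  ·
  (3,5): δ = 58.30°  ✓
  (4,5): δ = 118.03°  ·
antipodal pairs: 7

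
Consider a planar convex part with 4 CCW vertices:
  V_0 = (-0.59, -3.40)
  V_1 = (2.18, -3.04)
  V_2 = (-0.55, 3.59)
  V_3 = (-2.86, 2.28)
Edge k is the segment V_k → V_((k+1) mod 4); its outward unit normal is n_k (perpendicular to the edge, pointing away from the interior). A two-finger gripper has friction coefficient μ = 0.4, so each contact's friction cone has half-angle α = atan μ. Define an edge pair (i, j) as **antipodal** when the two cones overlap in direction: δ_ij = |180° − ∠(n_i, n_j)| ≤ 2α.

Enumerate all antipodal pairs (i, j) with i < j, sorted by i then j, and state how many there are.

count = 2; pairs: (0,2), (1,3)

α = atan 0.4 = 21.80°;  2α = 43.60°
n_0 = (+0.1289, -0.9917)
n_1 = (+0.9247, +0.3807)
n_2 = (-0.4933, +0.8699)
n_3 = (-0.9286, -0.3711)
  (0,1): δ = 75.02°  ·
  (0,2): δ = 22.15°  ✓
  (0,3): δ = 104.38°  ·
  (1,2): δ = 82.82°  ·
  (1,3): δ = 0.60°  ✓
  (2,3): δ = 97.77°  ·
antipodal pairs: 2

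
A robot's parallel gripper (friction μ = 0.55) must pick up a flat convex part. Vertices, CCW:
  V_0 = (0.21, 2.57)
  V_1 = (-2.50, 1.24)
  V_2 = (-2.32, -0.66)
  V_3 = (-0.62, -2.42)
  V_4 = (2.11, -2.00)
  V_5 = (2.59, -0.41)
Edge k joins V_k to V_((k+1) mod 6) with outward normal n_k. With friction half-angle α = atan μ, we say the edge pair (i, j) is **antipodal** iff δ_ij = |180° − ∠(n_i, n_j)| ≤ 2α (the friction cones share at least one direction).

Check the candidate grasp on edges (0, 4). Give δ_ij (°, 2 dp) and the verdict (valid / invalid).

δ = 47.06°, valid

α = atan 0.55 = 28.81°;  2α = 57.62°
edge 0: e_0 = (-2.71, -1.33);  n_0 = (-0.4406, +0.8977)
edge 4: e_4 = (+0.48, +1.59);  n_4 = (+0.9573, -0.2890)
∠(n_0, n_4) = 132.94°
δ = |180° − 132.94°| = 47.06°
47.06° ≤ 2α = 57.62°  →  valid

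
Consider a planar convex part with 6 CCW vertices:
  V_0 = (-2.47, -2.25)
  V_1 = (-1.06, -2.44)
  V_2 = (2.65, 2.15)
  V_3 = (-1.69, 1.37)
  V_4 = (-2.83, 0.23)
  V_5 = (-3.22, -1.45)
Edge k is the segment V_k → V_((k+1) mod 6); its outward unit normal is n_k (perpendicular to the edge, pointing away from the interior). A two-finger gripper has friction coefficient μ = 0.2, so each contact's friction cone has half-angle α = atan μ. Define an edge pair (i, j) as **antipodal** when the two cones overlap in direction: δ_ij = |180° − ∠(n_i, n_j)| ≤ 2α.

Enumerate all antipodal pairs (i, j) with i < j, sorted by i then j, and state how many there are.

count = 2; pairs: (0,2), (1,3)

α = atan 0.2 = 11.31°;  2α = 22.62°
n_0 = (-0.1335, -0.9910)
n_1 = (+0.7777, -0.6286)
n_2 = (-0.1769, +0.9842)
n_3 = (-0.7071, +0.7071)
n_4 = (-0.9741, +0.2261)
n_5 = (-0.7295, -0.6839)
  (0,1): δ = 121.27°  ·
  (0,2): δ = 17.86°  ✓
  (0,3): δ = 52.67°  ·
  (0,4): δ = 84.61°  ·
  (0,5): δ = 140.83°  ·
  (1,2): δ = 40.86°  ·
  (1,3): δ = 6.05°  ✓
  (1,4): δ = 25.88°  ·
  (1,5): δ = 82.10°  ·
  (2,3): δ = 145.19°  ·
  (2,4): δ = 113.26°  ·
  (2,5): δ = 57.04°  ·
  (3,4): δ = 148.07°  ·
  (3,5): δ = 91.85°  ·
  (4,5): δ = 123.78°  ·
antipodal pairs: 2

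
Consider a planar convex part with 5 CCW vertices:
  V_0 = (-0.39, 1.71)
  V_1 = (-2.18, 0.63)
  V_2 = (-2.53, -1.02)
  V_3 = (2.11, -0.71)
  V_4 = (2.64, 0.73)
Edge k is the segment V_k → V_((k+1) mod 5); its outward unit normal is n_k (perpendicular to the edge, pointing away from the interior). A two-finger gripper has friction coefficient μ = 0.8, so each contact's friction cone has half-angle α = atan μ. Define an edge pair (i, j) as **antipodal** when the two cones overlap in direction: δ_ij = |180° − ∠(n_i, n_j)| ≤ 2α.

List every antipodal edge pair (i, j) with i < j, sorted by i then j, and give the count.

α = atan 0.8 = 38.66°;  2α = 77.32°
n_0 = (-0.5166, +0.8562)
n_1 = (-0.9782, +0.2075)
n_2 = (+0.0667, -0.9978)
n_3 = (+0.9385, -0.3454)
n_4 = (+0.3077, +0.9515)
  (0,1): δ = 133.08°  ·
  (0,2): δ = 27.28°  ✓
  (0,3): δ = 38.69°  ✓
  (0,4): δ = 130.97°  ·
  (1,2): δ = 74.20°  ✓
  (1,3): δ = 8.23°  ✓
  (1,4): δ = 84.05°  ·
  (2,3): δ = 114.03°  ·
  (2,4): δ = 21.75°  ✓
  (3,4): δ = 87.72°  ·
antipodal pairs: 5

count = 5; pairs: (0,2), (0,3), (1,2), (1,3), (2,4)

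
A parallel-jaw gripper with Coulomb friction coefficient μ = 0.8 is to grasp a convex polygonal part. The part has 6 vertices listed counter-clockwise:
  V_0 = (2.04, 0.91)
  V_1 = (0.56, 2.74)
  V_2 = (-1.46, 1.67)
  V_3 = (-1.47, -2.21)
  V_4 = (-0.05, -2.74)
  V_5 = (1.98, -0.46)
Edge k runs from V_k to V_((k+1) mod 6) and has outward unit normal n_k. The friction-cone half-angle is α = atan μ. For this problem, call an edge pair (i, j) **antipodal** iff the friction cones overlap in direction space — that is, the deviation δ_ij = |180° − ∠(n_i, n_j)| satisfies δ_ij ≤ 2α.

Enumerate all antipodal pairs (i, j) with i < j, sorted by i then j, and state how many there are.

count = 8; pairs: (0,2), (0,3), (1,3), (1,4), (1,5), (2,4), (2,5), (3,5)

α = atan 0.8 = 38.66°;  2α = 77.32°
n_0 = (+0.7775, +0.6288)
n_1 = (-0.4681, +0.8837)
n_2 = (-1.0000, +0.0026)
n_3 = (-0.3497, -0.9369)
n_4 = (+0.7469, -0.6650)
n_5 = (+0.9990, -0.0438)
  (0,1): δ = 101.05°  ·
  (0,2): δ = 39.11°  ✓
  (0,3): δ = 30.57°  ✓
  (0,4): δ = 99.36°  ·
  (0,5): δ = 138.53°  ·
  (1,2): δ = 118.06°  ·
  (1,3): δ = 48.38°  ✓
  (1,4): δ = 20.41°  ✓
  (1,5): δ = 59.58°  ✓
  (2,3): δ = 110.32°  ·
  (2,4): δ = 41.53°  ✓
  (2,5): δ = 2.36°  ✓
  (3,4): δ = 111.21°  ·
  (3,5): δ = 72.04°  ✓
  (4,5): δ = 140.83°  ·
antipodal pairs: 8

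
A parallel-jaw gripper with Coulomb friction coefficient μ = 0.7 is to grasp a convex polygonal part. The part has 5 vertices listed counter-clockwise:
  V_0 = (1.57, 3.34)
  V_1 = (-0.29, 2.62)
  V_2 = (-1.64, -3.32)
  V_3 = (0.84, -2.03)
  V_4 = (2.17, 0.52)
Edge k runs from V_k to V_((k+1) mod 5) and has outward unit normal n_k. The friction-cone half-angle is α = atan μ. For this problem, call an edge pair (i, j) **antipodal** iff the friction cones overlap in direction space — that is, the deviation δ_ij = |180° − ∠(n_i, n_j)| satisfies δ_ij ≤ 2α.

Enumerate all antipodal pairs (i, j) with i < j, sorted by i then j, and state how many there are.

α = atan 0.7 = 34.99°;  2α = 69.98°
n_0 = (-0.3610, +0.9326)
n_1 = (-0.9751, +0.2216)
n_2 = (+0.4615, -0.8872)
n_3 = (+0.8866, -0.4624)
n_4 = (+0.9781, +0.2081)
  (0,1): δ = 123.97°  ·
  (0,2): δ = 6.32°  ✓
  (0,3): δ = 41.29°  ✓
  (0,4): δ = 80.85°  ·
  (1,2): δ = 49.71°  ✓
  (1,3): δ = 14.74°  ✓
  (1,4): δ = 24.82°  ✓
  (2,3): δ = 145.03°  ·
  (2,4): δ = 105.47°  ·
  (3,4): δ = 140.44°  ·
antipodal pairs: 5

count = 5; pairs: (0,2), (0,3), (1,2), (1,3), (1,4)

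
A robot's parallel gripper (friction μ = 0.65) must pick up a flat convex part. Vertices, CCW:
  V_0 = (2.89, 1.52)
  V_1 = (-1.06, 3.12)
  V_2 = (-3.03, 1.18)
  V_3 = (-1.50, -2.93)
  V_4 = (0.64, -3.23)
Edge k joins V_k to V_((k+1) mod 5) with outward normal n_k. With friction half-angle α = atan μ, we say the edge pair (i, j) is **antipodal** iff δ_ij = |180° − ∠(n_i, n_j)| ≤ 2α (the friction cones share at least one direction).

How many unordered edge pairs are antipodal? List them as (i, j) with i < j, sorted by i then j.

α = atan 0.65 = 33.02°;  2α = 66.05°
n_0 = (+0.3754, +0.9268)
n_1 = (-0.7017, +0.7125)
n_2 = (-0.9372, -0.3489)
n_3 = (-0.1388, -0.9903)
n_4 = (+0.9037, -0.4281)
  (0,1): δ = 113.39°  ·
  (0,2): δ = 47.53°  ✓
  (0,3): δ = 14.07°  ✓
  (0,4): δ = 86.70°  ·
  (1,2): δ = 114.14°  ·
  (1,3): δ = 52.54°  ✓
  (1,4): δ = 20.09°  ✓
  (2,3): δ = 118.40°  ·
  (2,4): δ = 45.76°  ✓
  (3,4): δ = 107.37°  ·
antipodal pairs: 5

count = 5; pairs: (0,2), (0,3), (1,3), (1,4), (2,4)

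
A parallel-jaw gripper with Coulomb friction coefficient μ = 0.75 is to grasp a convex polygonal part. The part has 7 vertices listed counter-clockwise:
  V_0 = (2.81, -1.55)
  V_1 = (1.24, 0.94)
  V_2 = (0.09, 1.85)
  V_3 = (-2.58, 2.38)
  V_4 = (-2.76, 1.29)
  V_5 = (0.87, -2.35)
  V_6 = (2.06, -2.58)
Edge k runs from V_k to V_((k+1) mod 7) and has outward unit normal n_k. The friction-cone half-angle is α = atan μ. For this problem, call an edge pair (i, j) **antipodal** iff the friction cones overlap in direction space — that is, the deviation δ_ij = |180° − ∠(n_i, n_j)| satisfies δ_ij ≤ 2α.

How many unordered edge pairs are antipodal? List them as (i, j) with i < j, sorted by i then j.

α = atan 0.75 = 36.87°;  2α = 73.74°
n_0 = (+0.8459, +0.5334)
n_1 = (+0.6205, +0.7842)
n_2 = (+0.1947, +0.9809)
n_3 = (-0.9866, +0.1629)
n_4 = (-0.7081, -0.7061)
n_5 = (-0.1898, -0.9818)
n_6 = (+0.8084, -0.5886)
  (0,1): δ = 160.59°  ·
  (0,2): δ = 133.46°  ·
  (0,3): δ = 41.61°  ✓
  (0,4): δ = 12.69°  ✓
  (0,5): δ = 46.83°  ✓
  (0,6): δ = 111.71°  ·
  (1,2): δ = 152.87°  ·
  (1,3): δ = 61.02°  ✓
  (1,4): δ = 6.72°  ✓
  (1,5): δ = 27.42°  ✓
  (1,6): δ = 92.29°  ·
  (2,3): δ = 88.15°  ·
  (2,4): δ = 33.85°  ✓
  (2,5): δ = 0.29°  ✓
  (2,6): δ = 65.17°  ✓
  (3,4): δ = 125.70°  ·
  (3,5): δ = 91.56°  ·
  (3,6): δ = 26.68°  ✓
  (4,5): δ = 145.86°  ·
  (4,6): δ = 80.98°  ·
  (5,6): δ = 115.12°  ·
antipodal pairs: 10

count = 10; pairs: (0,3), (0,4), (0,5), (1,3), (1,4), (1,5), (2,4), (2,5), (2,6), (3,6)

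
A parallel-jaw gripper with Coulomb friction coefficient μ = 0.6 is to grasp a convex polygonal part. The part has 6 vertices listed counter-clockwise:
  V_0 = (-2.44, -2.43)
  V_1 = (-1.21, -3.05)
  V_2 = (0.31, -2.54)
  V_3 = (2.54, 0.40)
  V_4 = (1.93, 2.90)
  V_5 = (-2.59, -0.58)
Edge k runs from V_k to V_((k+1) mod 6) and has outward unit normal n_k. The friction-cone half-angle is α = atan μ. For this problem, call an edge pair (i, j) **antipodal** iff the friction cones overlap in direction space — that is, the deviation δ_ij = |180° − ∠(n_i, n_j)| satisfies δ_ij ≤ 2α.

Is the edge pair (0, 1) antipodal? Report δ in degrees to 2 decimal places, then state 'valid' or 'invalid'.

δ = 134.70°, invalid

α = atan 0.6 = 30.96°;  2α = 61.93°
edge 0: e_0 = (+1.23, -0.62);  n_0 = (-0.4501, -0.8930)
edge 1: e_1 = (+1.52, +0.51);  n_1 = (+0.3181, -0.9481)
∠(n_0, n_1) = 45.30°
δ = |180° − 45.30°| = 134.70°
134.70° > 2α = 61.93°  →  invalid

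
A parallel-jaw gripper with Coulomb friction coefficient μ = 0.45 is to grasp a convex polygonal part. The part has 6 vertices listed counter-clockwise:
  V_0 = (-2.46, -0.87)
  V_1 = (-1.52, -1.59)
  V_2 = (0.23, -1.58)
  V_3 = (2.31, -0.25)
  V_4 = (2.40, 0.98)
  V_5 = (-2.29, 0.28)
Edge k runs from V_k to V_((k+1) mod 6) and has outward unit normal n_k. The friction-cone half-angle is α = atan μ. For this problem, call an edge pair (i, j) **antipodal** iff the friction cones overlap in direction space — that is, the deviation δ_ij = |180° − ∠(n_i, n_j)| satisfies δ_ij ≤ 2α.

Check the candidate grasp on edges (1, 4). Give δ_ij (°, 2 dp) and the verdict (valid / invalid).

α = atan 0.45 = 24.23°;  2α = 48.46°
edge 1: e_1 = (+1.75, +0.01);  n_1 = (+0.0057, -1.0000)
edge 4: e_4 = (-4.69, -0.70);  n_4 = (-0.1476, +0.9890)
∠(n_1, n_4) = 171.84°
δ = |180° − 171.84°| = 8.16°
8.16° ≤ 2α = 48.46°  →  valid

δ = 8.16°, valid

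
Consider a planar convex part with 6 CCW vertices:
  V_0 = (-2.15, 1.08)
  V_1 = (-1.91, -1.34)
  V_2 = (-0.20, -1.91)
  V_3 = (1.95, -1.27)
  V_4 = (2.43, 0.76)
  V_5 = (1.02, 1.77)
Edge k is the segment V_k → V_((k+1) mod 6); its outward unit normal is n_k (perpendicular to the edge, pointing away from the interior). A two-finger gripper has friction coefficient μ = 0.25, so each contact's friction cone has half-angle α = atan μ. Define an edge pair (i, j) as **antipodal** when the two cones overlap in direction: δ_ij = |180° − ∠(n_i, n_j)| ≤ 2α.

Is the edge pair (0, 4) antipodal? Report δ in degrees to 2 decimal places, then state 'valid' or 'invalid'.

δ = 48.72°, invalid

α = atan 0.25 = 14.04°;  2α = 28.07°
edge 0: e_0 = (+0.24, -2.42);  n_0 = (-0.9951, -0.0987)
edge 4: e_4 = (-1.41, +1.01);  n_4 = (+0.5823, +0.8130)
∠(n_0, n_4) = 131.28°
δ = |180° − 131.28°| = 48.72°
48.72° > 2α = 28.07°  →  invalid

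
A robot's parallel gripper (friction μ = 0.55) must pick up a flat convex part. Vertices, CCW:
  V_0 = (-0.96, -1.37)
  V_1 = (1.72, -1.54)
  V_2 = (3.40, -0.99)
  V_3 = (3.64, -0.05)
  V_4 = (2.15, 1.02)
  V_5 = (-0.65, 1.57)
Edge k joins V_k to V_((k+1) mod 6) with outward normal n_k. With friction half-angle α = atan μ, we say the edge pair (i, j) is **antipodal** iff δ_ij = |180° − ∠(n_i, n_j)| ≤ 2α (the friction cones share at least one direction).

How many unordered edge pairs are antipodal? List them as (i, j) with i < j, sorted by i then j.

count = 5; pairs: (0,3), (0,4), (1,3), (1,4), (2,5)

α = atan 0.55 = 28.81°;  2α = 57.62°
n_0 = (-0.0633, -0.9980)
n_1 = (+0.3111, -0.9504)
n_2 = (+0.9689, -0.2474)
n_3 = (+0.5833, +0.8123)
n_4 = (+0.1927, +0.9812)
n_5 = (-0.9945, +0.1049)
  (0,1): δ = 158.24°  ·
  (0,2): δ = 100.69°  ·
  (0,3): δ = 32.05°  ✓
  (0,4): δ = 7.48°  ✓
  (0,5): δ = 87.61°  ·
  (1,2): δ = 122.45°  ·
  (1,3): δ = 53.81°  ✓
  (1,4): δ = 29.24°  ✓
  (1,5): δ = 65.85°  ·
  (2,3): δ = 111.36°  ·
  (2,4): δ = 86.79°  ·
  (2,5): δ = 8.30°  ✓
  (3,4): δ = 155.43°  ·
  (3,5): δ = 60.34°  ·
  (4,5): δ = 84.91°  ·
antipodal pairs: 5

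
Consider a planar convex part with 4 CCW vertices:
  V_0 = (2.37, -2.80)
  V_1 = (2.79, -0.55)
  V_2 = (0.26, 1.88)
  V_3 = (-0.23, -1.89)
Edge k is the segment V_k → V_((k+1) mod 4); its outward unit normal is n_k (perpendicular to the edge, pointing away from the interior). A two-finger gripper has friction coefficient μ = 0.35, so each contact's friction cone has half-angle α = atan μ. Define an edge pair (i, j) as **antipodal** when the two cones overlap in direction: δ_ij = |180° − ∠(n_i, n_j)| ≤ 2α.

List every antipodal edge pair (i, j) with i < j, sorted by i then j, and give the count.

α = atan 0.35 = 19.29°;  2α = 38.58°
n_0 = (+0.9830, -0.1835)
n_1 = (+0.6927, +0.7212)
n_2 = (-0.9917, +0.1289)
n_3 = (-0.3304, -0.9439)
  (0,1): δ = 123.27°  ·
  (0,2): δ = 3.17°  ✓
  (0,3): δ = 81.28°  ·
  (1,2): δ = 53.56°  ·
  (1,3): δ = 24.55°  ✓
  (2,3): δ = 101.88°  ·
antipodal pairs: 2

count = 2; pairs: (0,2), (1,3)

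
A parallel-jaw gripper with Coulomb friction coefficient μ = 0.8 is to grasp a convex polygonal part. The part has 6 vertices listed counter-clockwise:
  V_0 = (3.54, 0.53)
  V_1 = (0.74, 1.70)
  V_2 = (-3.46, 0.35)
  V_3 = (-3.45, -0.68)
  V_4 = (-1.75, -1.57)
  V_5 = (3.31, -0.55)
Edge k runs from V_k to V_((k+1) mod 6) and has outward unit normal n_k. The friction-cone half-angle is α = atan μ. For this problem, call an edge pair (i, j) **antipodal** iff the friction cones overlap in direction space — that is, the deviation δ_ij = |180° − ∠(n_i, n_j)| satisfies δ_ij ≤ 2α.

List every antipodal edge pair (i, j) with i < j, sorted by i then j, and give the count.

count = 8; pairs: (0,2), (0,3), (0,4), (1,3), (1,4), (1,5), (2,5), (3,5)

α = atan 0.8 = 38.66°;  2α = 77.32°
n_0 = (+0.3856, +0.9227)
n_1 = (-0.3060, +0.9520)
n_2 = (-1.0000, -0.0097)
n_3 = (-0.4638, -0.8859)
n_4 = (+0.1976, -0.9803)
n_5 = (+0.9781, -0.2083)
  (0,1): δ = 139.50°  ·
  (0,2): δ = 66.77°  ✓
  (0,3): δ = 4.96°  ✓
  (0,4): δ = 34.07°  ✓
  (0,5): δ = 100.66°  ·
  (1,2): δ = 107.26°  ·
  (1,3): δ = 45.45°  ✓
  (1,4): δ = 6.42°  ✓
  (1,5): δ = 60.16°  ✓
  (2,3): δ = 118.19°  ·
  (2,4): δ = 79.16°  ·
  (2,5): δ = 12.58°  ✓
  (3,4): δ = 140.97°  ·
  (3,5): δ = 74.39°  ✓
  (4,5): δ = 113.42°  ·
antipodal pairs: 8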